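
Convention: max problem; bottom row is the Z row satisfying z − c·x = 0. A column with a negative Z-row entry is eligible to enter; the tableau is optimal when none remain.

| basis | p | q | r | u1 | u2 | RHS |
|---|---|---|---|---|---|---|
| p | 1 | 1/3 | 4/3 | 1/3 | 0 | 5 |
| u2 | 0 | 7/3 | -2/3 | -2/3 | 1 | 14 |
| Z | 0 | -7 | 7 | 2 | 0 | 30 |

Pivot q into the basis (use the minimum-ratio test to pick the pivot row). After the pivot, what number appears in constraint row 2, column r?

-2/7

Ratio test on column q — row 1: 5/(1/3) = 15; row 2: 14/(7/3) = 6. Minimum is 6 at row 2 (u2 leaves); pivot element 7/3.
Divide row 2 by 7/3; eliminate column q from the other rows.
In the new row 2, the r entry is the old entry divided by the pivot: (-2/3)/(7/3) = -2/7.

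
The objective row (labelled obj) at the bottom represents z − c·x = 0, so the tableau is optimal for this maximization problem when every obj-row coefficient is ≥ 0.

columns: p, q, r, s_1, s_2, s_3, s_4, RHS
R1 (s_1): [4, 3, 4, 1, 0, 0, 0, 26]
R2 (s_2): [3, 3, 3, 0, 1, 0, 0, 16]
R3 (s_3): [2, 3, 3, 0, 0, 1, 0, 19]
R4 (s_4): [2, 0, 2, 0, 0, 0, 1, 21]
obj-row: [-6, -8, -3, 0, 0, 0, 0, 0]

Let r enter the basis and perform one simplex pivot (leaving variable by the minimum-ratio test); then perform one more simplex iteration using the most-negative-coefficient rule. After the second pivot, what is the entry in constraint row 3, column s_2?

Ratio test on column r — row 1: 26/4 = 13/2; row 2: 16/3 = 16/3; row 3: 19/3 = 19/3; row 4: 21/2 = 21/2. Minimum is 16/3 at row 2 (s_2 leaves); pivot element 3.
Divide row 2 by 3; eliminate column r from the other rows.
Second iteration: most negative obj-row entry is -5 in column q, so q enters.
Ratio test on column q — row 1: entry -1 ≤ 0; row 2: (16/3)/1 = 16/3; row 3: entry 0 ≤ 0; row 4: entry -2 ≤ 0. Minimum is 16/3 at row 2 (r leaves); pivot element 1.
Divide row 2 by 1; eliminate column q from the other rows.
After both pivots, the entry at constraint row 3, column s_2 is -1.

-1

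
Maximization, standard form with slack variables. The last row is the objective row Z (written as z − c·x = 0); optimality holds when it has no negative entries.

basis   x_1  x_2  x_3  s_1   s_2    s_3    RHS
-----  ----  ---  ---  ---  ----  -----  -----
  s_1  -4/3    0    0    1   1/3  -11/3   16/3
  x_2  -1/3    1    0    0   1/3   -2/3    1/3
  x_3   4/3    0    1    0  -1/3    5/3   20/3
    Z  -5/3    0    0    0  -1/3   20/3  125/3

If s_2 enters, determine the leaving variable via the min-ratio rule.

Column s_2 entries and ratios — s_1: (16/3)/(1/3) = 16; x_2: (1/3)/(1/3) = 1; x_3: -1/3 ≤ 0, skip.
Smallest ratio is 1 in the row of x_2, so x_2 leaves.

x_2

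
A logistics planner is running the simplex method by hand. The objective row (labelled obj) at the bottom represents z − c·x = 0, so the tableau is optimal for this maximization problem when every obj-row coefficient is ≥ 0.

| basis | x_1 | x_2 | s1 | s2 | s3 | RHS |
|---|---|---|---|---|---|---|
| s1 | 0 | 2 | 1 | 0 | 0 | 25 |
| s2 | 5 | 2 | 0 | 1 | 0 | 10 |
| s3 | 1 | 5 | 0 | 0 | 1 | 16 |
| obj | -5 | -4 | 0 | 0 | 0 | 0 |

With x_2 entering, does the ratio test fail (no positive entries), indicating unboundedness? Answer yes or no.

no

Column x_2 has positive entries in row(s) 1, 2, 3, so the ratio test bounds it — not unbounded.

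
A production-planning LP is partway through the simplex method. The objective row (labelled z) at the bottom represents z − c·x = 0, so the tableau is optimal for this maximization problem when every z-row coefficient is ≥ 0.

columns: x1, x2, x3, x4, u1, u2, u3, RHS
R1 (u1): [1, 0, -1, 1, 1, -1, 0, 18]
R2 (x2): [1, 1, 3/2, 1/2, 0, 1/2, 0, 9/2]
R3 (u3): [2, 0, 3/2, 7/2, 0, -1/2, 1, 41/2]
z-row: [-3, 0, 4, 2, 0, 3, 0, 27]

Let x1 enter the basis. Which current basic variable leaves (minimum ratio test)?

Column x1 entries and ratios — u1: 18/1 = 18; x2: (9/2)/1 = 9/2; u3: (41/2)/2 = 41/4.
Smallest ratio is 9/2 in the row of x2, so x2 leaves.

x2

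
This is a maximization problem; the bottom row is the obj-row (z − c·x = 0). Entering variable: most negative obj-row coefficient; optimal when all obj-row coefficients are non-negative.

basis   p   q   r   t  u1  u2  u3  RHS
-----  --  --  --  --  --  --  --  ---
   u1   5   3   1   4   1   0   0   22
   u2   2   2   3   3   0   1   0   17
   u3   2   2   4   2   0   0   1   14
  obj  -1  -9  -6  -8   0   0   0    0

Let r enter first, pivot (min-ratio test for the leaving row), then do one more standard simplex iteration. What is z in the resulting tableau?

63

Ratio test on column r — row 1: 22/1 = 22; row 2: 17/3 = 17/3; row 3: 14/4 = 7/2. Minimum is 7/2 at row 3 (u3 leaves); pivot element 4.
Pivot on row 3; the obj-row RHS becomes 0 − (-6)·(7/2) = 21.
Next entering variable (most negative obj-row entry -6): q.
Ratio test on column q — row 1: (37/2)/(5/2) = 37/5; row 2: (13/2)/(1/2) = 13; row 3: (7/2)/(1/2) = 7. Minimum is 7 at row 3 (r leaves); pivot element 1/2.
After the second pivot the obj-row RHS is 21 − (-6)·7 = 63.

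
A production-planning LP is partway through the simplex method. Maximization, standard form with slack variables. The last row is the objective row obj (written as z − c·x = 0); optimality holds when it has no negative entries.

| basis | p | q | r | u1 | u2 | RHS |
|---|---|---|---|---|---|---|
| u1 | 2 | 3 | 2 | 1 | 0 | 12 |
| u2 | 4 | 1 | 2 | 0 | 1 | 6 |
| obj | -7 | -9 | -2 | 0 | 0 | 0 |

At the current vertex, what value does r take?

r is not in the basis, so in the current basic feasible solution r = 0.

0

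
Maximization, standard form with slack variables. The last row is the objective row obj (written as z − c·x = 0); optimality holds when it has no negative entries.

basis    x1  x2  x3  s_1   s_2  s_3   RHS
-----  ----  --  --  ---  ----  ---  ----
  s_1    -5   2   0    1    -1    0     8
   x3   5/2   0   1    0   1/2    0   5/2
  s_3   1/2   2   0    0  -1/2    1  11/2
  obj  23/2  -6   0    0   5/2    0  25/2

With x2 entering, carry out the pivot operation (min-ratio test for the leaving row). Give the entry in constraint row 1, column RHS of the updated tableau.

Ratio test on column x2 — row 1: 8/2 = 4; row 2: entry 0 ≤ 0; row 3: (11/2)/2 = 11/4. Minimum is 11/4 at row 3 (s_3 leaves); pivot element 2.
Divide row 3 by 2; eliminate column x2 from the other rows.
Row 1 update in column RHS: 8 − 2·(11/4) = 5/2.

5/2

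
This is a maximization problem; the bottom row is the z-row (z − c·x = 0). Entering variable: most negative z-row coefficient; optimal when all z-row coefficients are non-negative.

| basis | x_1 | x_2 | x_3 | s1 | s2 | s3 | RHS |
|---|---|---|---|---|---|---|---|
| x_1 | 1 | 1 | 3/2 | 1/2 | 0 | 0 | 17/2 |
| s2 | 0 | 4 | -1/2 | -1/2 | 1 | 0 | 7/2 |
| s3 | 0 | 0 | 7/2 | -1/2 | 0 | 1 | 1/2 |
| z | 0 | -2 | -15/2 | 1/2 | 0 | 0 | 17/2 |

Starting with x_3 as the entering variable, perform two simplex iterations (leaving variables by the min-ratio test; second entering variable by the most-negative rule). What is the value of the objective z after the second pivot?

159/14

Ratio test on column x_3 — row 1: (17/2)/(3/2) = 17/3; row 2: entry -1/2 ≤ 0; row 3: (1/2)/(7/2) = 1/7. Minimum is 1/7 at row 3 (s3 leaves); pivot element 7/2.
Pivot on row 3; the z-row RHS becomes 17/2 − (-15/2)·(1/7) = 67/7.
Next entering variable (most negative z-row entry -2): x_2.
Ratio test on column x_2 — row 1: (58/7)/1 = 58/7; row 2: (25/7)/4 = 25/28; row 3: entry 0 ≤ 0. Minimum is 25/28 at row 2 (s2 leaves); pivot element 4.
After the second pivot the z-row RHS is 67/7 − (-2)·(25/28) = 159/14.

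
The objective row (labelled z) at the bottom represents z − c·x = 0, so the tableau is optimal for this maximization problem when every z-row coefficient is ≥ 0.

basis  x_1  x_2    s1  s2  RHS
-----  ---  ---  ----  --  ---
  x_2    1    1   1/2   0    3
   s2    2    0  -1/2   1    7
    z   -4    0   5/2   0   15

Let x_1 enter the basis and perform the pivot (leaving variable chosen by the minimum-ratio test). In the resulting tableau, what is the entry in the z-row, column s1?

Ratio test on column x_1 — row 1: 3/1 = 3; row 2: 7/2 = 7/2. Minimum is 3 at row 1 (x_2 leaves); pivot element 1.
Divide row 1 by 1; eliminate column x_1 from the other rows.
z-row update in column s1: 5/2 − (-4)·(1/2) = 9/2.

9/2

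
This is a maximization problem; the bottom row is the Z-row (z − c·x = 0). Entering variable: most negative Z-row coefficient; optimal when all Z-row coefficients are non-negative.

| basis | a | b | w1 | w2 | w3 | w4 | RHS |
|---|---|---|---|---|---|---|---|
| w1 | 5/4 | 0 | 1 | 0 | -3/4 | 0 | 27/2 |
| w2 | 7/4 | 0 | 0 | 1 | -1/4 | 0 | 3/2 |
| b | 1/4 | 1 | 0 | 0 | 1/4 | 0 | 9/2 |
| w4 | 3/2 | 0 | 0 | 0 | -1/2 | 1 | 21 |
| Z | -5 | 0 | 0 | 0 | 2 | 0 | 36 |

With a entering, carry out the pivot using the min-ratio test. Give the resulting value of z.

282/7

Ratio test on column a — row 1: (27/2)/(5/4) = 54/5; row 2: (3/2)/(7/4) = 6/7; row 3: (9/2)/(1/4) = 18; row 4: 21/(3/2) = 14. Minimum is 6/7 at row 2 (w2 leaves); pivot element 7/4.
Pivot on row 2; the Z-row RHS becomes 36 − (-5)·(6/7) = 282/7.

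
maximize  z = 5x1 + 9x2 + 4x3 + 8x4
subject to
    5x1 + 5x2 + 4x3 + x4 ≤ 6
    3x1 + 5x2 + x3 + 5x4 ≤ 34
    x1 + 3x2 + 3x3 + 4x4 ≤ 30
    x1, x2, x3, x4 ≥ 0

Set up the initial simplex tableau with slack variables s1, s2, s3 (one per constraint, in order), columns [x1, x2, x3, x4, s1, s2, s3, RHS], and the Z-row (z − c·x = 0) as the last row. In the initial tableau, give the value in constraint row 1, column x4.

Constraint 1 has coefficient 1 on x4.

1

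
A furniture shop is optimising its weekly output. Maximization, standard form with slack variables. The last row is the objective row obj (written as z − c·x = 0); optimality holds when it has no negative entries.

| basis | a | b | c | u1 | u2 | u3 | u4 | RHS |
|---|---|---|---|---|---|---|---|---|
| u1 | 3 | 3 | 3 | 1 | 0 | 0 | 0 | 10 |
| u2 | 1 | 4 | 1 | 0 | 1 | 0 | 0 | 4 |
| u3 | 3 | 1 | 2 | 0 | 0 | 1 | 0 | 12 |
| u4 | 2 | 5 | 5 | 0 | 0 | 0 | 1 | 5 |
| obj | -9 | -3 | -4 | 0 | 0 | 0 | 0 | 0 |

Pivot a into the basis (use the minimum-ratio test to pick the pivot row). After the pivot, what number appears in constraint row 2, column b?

Ratio test on column a — row 1: 10/3 = 10/3; row 2: 4/1 = 4; row 3: 12/3 = 4; row 4: 5/2 = 5/2. Minimum is 5/2 at row 4 (u4 leaves); pivot element 2.
Divide row 4 by 2; eliminate column a from the other rows.
Row 2 update in column b: 4 − 1·(5/2) = 3/2.

3/2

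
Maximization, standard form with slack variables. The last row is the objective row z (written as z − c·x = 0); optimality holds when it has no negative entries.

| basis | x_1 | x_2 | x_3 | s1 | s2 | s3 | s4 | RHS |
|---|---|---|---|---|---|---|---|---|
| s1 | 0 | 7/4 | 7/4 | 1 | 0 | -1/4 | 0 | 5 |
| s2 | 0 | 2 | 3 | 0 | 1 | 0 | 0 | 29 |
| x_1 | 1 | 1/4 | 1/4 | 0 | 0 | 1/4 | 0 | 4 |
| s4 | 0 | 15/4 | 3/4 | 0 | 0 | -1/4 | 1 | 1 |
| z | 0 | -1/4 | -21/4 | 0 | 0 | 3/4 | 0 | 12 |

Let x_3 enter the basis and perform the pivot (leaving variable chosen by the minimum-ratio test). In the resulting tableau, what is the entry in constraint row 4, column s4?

Ratio test on column x_3 — row 1: 5/(7/4) = 20/7; row 2: 29/3 = 29/3; row 3: 4/(1/4) = 16; row 4: 1/(3/4) = 4/3. Minimum is 4/3 at row 4 (s4 leaves); pivot element 3/4.
Divide row 4 by 3/4; eliminate column x_3 from the other rows.
In the new row 4, the s4 entry is the old entry divided by the pivot: 1/(3/4) = 4/3.

4/3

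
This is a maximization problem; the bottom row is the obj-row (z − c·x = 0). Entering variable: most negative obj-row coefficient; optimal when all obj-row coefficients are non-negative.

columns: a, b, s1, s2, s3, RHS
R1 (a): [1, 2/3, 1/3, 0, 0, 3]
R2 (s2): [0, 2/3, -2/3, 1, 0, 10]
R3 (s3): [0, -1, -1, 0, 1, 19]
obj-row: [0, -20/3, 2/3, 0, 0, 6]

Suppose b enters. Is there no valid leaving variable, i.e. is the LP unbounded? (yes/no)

Column b has positive entries in row(s) 1, 2, so the ratio test bounds it — not unbounded.

no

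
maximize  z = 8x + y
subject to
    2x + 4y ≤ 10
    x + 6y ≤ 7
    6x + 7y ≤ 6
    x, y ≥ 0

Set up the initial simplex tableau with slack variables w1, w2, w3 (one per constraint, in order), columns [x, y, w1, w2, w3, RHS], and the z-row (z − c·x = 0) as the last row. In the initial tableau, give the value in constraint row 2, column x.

1

Constraint 2 has coefficient 1 on x.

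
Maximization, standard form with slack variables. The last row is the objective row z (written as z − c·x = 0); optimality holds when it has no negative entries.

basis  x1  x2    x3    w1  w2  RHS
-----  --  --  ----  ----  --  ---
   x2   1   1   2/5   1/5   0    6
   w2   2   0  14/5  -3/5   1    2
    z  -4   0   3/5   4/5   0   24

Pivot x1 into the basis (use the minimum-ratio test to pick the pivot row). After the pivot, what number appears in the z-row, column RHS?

28

Ratio test on column x1 — row 1: 6/1 = 6; row 2: 2/2 = 1. Minimum is 1 at row 2 (w2 leaves); pivot element 2.
Divide row 2 by 2; eliminate column x1 from the other rows.
z-row update in column RHS: 24 − (-4)·1 = 28.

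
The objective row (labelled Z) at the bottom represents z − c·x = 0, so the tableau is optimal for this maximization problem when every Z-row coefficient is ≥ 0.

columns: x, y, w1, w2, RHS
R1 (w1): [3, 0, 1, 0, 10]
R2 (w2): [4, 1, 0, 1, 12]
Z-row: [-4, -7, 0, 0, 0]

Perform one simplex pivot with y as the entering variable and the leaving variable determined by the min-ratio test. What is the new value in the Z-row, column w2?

7

Ratio test on column y — row 1: entry 0 ≤ 0; row 2: 12/1 = 12. Minimum is 12 at row 2 (w2 leaves); pivot element 1.
Divide row 2 by 1; eliminate column y from the other rows.
Z-row update in column w2: 0 − (-7)·1 = 7.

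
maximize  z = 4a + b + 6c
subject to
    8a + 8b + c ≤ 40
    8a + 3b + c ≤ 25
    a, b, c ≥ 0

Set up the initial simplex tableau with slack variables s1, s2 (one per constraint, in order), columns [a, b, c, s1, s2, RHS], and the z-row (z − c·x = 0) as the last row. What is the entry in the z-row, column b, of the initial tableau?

The z-row carries the negated objective coefficients: the b entry is -1.

-1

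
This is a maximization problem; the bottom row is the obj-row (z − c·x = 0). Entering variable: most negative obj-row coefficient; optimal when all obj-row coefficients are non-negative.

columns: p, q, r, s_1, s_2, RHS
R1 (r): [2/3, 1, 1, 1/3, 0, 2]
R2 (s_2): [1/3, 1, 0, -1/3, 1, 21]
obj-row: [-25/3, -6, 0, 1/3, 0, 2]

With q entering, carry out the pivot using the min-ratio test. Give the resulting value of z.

Ratio test on column q — row 1: 2/1 = 2; row 2: 21/1 = 21. Minimum is 2 at row 1 (r leaves); pivot element 1.
Pivot on row 1; the obj-row RHS becomes 2 − (-6)·2 = 14.

14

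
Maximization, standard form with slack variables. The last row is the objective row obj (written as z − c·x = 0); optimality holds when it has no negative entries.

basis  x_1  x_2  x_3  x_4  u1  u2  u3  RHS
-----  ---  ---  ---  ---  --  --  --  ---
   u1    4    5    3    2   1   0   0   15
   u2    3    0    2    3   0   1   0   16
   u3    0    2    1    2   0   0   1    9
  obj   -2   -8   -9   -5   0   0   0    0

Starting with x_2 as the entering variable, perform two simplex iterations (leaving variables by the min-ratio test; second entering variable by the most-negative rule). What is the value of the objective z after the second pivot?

45

Ratio test on column x_2 — row 1: 15/5 = 3; row 2: entry 0 ≤ 0; row 3: 9/2 = 9/2. Minimum is 3 at row 1 (u1 leaves); pivot element 5.
Pivot on row 1; the obj-row RHS becomes 0 − (-8)·3 = 24.
Next entering variable (most negative obj-row entry -21/5): x_3.
Ratio test on column x_3 — row 1: 3/(3/5) = 5; row 2: 16/2 = 8; row 3: entry -1/5 ≤ 0. Minimum is 5 at row 1 (x_2 leaves); pivot element 3/5.
After the second pivot the obj-row RHS is 24 − (-21/5)·5 = 45.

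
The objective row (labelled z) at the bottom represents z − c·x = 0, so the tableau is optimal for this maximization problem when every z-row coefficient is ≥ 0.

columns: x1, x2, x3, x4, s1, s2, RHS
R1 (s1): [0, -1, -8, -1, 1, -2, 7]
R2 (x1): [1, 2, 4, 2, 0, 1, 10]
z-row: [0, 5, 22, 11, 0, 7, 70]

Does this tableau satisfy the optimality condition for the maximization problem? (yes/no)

yes

Every z-row coefficient is ≥ 0, so the tableau is optimal.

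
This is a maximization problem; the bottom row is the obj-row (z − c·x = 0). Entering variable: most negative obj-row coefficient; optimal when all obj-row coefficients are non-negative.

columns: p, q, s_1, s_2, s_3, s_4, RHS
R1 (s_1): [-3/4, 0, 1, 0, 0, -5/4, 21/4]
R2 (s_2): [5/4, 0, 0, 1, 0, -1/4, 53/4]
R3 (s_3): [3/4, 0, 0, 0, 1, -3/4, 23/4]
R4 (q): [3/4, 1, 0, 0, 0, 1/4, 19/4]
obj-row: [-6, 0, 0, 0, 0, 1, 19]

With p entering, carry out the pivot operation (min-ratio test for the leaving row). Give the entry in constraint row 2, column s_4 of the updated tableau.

-2/3

Ratio test on column p — row 1: entry -3/4 ≤ 0; row 2: (53/4)/(5/4) = 53/5; row 3: (23/4)/(3/4) = 23/3; row 4: (19/4)/(3/4) = 19/3. Minimum is 19/3 at row 4 (q leaves); pivot element 3/4.
Divide row 4 by 3/4; eliminate column p from the other rows.
Row 2 update in column s_4: -1/4 − (5/4)·(1/3) = -2/3.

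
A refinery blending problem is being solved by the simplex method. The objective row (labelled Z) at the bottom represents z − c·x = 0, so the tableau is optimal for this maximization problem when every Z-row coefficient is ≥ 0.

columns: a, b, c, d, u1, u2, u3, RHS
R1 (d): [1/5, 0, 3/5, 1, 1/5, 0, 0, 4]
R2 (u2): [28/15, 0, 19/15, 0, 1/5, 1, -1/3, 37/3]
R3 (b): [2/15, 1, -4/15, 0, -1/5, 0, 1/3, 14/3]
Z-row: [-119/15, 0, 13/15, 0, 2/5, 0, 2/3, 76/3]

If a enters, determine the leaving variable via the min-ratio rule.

u2

Column a entries and ratios — d: 4/(1/5) = 20; u2: (37/3)/(28/15) = 185/28; b: (14/3)/(2/15) = 35.
Smallest ratio is 185/28 in the row of u2, so u2 leaves.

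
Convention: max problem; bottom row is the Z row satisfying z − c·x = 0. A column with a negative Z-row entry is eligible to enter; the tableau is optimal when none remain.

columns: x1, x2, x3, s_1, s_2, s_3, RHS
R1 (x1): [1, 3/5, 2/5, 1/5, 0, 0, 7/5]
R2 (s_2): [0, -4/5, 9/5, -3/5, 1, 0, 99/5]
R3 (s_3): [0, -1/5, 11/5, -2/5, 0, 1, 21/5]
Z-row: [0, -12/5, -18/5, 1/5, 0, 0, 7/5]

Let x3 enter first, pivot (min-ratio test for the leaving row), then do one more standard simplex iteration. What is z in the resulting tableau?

11

Ratio test on column x3 — row 1: (7/5)/(2/5) = 7/2; row 2: (99/5)/(9/5) = 11; row 3: (21/5)/(11/5) = 21/11. Minimum is 21/11 at row 3 (s_3 leaves); pivot element 11/5.
Pivot on row 3; the Z-row RHS becomes 7/5 − (-18/5)·(21/11) = 91/11.
Next entering variable (most negative Z-row entry -30/11): x2.
Ratio test on column x2 — row 1: (7/11)/(7/11) = 1; row 2: entry -7/11 ≤ 0; row 3: entry -1/11 ≤ 0. Minimum is 1 at row 1 (x1 leaves); pivot element 7/11.
After the second pivot the Z-row RHS is 91/11 − (-30/11)·1 = 11.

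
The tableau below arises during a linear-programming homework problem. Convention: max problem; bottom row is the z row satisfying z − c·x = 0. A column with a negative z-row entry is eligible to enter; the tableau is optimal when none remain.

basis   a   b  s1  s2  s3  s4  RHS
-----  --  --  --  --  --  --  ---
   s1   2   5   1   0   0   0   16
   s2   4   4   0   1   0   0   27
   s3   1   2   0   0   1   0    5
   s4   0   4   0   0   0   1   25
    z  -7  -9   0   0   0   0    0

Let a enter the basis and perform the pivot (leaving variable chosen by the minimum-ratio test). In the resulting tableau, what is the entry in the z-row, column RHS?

35

Ratio test on column a — row 1: 16/2 = 8; row 2: 27/4 = 27/4; row 3: 5/1 = 5; row 4: entry 0 ≤ 0. Minimum is 5 at row 3 (s3 leaves); pivot element 1.
Divide row 3 by 1; eliminate column a from the other rows.
z-row update in column RHS: 0 − (-7)·5 = 35.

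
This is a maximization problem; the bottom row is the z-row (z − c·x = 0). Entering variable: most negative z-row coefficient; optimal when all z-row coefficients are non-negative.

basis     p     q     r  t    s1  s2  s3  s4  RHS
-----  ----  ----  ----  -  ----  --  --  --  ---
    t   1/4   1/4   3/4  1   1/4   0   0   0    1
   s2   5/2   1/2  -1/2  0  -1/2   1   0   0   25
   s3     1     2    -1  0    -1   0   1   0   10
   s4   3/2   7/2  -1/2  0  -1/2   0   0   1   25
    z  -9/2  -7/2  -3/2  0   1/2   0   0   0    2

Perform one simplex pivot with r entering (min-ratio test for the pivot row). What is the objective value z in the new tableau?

Ratio test on column r — row 1: 1/(3/4) = 4/3; row 2: entry -1/2 ≤ 0; row 3: entry -1 ≤ 0; row 4: entry -1/2 ≤ 0. Minimum is 4/3 at row 1 (t leaves); pivot element 3/4.
Pivot on row 1; the z-row RHS becomes 2 − (-3/2)·(4/3) = 4.

4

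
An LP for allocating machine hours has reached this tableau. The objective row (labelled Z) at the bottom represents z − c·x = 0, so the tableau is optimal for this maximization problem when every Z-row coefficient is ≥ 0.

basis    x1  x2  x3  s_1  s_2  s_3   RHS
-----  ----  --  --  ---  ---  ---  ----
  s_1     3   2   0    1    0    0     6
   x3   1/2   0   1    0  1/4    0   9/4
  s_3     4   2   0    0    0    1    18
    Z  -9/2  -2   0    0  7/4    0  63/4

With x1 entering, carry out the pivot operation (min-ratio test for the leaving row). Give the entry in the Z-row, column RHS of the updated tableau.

99/4

Ratio test on column x1 — row 1: 6/3 = 2; row 2: (9/4)/(1/2) = 9/2; row 3: 18/4 = 9/2. Minimum is 2 at row 1 (s_1 leaves); pivot element 3.
Divide row 1 by 3; eliminate column x1 from the other rows.
Z-row update in column RHS: 63/4 − (-9/2)·2 = 99/4.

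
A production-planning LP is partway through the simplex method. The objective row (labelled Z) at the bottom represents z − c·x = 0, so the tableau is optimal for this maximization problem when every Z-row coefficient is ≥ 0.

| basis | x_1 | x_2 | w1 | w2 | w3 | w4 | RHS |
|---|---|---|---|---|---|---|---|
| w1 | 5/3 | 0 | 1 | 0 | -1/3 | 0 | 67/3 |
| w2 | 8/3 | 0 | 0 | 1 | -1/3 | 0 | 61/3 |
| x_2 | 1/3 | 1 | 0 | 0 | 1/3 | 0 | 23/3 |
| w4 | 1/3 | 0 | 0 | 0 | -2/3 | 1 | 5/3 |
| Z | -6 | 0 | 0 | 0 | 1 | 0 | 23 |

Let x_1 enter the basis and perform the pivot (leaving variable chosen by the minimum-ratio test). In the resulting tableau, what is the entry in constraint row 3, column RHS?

Ratio test on column x_1 — row 1: (67/3)/(5/3) = 67/5; row 2: (61/3)/(8/3) = 61/8; row 3: (23/3)/(1/3) = 23; row 4: (5/3)/(1/3) = 5. Minimum is 5 at row 4 (w4 leaves); pivot element 1/3.
Divide row 4 by 1/3; eliminate column x_1 from the other rows.
Row 3 update in column RHS: 23/3 − (1/3)·5 = 6.

6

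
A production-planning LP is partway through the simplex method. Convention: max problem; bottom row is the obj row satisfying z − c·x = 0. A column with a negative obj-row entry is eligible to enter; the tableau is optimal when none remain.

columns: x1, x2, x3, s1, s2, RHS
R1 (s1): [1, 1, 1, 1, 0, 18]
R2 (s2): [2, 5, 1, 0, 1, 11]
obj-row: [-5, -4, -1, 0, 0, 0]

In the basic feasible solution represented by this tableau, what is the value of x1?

x1 is not in the basis, so in the current basic feasible solution x1 = 0.

0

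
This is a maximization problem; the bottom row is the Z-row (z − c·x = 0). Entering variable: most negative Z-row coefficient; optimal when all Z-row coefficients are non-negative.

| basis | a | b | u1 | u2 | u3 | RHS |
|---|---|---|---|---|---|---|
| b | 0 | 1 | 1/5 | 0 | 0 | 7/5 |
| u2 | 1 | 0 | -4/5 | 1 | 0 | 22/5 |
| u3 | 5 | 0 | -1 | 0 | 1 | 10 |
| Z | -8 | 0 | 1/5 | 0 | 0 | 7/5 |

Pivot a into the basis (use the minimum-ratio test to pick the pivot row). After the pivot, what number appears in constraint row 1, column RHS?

7/5

Ratio test on column a — row 1: entry 0 ≤ 0; row 2: (22/5)/1 = 22/5; row 3: 10/5 = 2. Minimum is 2 at row 3 (u3 leaves); pivot element 5.
Divide row 3 by 5; eliminate column a from the other rows.
Row 1 update in column RHS: 7/5 − 0·2 = 7/5.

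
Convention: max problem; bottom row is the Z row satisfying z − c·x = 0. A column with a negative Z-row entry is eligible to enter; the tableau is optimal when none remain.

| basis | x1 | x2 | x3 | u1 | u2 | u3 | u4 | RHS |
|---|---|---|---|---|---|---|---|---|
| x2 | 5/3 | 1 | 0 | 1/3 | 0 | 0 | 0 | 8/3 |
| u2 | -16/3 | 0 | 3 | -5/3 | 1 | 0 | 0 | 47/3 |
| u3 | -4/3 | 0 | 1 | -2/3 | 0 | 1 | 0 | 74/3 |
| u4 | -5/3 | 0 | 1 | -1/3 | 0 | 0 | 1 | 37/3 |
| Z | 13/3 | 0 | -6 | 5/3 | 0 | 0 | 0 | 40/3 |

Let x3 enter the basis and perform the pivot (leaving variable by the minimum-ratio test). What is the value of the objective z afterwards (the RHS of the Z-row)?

Ratio test on column x3 — row 1: entry 0 ≤ 0; row 2: (47/3)/3 = 47/9; row 3: (74/3)/1 = 74/3; row 4: (37/3)/1 = 37/3. Minimum is 47/9 at row 2 (u2 leaves); pivot element 3.
Pivot on row 2; the Z-row RHS becomes 40/3 − (-6)·(47/9) = 134/3.

134/3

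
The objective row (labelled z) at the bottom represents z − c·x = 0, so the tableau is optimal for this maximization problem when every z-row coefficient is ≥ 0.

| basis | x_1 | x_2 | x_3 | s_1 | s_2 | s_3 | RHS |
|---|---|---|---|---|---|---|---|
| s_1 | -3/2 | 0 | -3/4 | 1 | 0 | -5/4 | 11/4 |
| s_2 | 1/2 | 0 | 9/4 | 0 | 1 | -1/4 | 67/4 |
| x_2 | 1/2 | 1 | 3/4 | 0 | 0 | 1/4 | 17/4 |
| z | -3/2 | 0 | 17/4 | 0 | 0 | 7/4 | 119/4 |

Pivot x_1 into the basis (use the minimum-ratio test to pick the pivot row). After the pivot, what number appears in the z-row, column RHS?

Ratio test on column x_1 — row 1: entry -3/2 ≤ 0; row 2: (67/4)/(1/2) = 67/2; row 3: (17/4)/(1/2) = 17/2. Minimum is 17/2 at row 3 (x_2 leaves); pivot element 1/2.
Divide row 3 by 1/2; eliminate column x_1 from the other rows.
z-row update in column RHS: 119/4 − (-3/2)·(17/2) = 85/2.

85/2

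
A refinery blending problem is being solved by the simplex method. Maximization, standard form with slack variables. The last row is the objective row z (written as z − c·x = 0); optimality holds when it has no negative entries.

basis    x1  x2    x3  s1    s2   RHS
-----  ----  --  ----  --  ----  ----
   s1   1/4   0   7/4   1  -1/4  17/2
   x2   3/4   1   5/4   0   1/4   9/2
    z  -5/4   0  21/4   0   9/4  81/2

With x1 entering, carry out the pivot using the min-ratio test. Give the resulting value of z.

Ratio test on column x1 — row 1: (17/2)/(1/4) = 34; row 2: (9/2)/(3/4) = 6. Minimum is 6 at row 2 (x2 leaves); pivot element 3/4.
Pivot on row 2; the z-row RHS becomes 81/2 − (-5/4)·6 = 48.

48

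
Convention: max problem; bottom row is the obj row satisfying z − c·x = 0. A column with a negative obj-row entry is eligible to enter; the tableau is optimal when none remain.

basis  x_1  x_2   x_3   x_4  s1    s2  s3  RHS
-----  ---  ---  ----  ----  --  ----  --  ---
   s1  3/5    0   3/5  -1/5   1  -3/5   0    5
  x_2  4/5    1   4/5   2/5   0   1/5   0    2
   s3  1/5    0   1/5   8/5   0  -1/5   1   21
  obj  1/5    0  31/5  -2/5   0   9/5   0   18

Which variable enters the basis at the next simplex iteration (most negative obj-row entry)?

Negative obj-row entries: x_4: -2/5.
The most negative is -2/5 in column x_4, so x_4 enters.

x_4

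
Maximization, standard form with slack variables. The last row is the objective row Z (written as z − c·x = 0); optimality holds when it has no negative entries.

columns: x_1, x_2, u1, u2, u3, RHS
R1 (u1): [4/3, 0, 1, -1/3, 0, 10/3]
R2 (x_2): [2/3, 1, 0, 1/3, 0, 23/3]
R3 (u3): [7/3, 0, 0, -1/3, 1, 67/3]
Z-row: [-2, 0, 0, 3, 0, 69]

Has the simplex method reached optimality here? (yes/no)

no

The Z-row has a negative entry -2 in column x_1, so it is not optimal.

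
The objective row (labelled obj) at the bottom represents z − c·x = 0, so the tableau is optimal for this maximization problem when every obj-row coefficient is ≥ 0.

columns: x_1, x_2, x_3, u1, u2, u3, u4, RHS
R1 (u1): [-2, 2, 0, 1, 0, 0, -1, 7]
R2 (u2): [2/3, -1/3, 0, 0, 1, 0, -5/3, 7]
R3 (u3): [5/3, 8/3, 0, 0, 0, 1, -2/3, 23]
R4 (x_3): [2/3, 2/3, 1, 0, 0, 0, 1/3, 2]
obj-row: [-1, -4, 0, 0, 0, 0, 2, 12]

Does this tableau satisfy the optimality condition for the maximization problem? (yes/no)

no

The obj-row has a negative entry -4 in column x_2, so it is not optimal.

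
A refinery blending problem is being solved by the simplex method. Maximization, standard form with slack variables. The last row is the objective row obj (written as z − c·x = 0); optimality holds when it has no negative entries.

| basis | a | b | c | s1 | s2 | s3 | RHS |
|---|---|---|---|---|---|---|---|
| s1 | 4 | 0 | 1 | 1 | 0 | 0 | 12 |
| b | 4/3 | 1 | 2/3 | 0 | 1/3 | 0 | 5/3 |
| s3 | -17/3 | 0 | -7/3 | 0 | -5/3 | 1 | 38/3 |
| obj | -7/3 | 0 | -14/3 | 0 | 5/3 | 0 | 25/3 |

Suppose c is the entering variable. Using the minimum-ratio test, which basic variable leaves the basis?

b

Column c entries and ratios — s1: 12/1 = 12; b: (5/3)/(2/3) = 5/2; s3: -7/3 ≤ 0, skip.
Smallest ratio is 5/2 in the row of b, so b leaves.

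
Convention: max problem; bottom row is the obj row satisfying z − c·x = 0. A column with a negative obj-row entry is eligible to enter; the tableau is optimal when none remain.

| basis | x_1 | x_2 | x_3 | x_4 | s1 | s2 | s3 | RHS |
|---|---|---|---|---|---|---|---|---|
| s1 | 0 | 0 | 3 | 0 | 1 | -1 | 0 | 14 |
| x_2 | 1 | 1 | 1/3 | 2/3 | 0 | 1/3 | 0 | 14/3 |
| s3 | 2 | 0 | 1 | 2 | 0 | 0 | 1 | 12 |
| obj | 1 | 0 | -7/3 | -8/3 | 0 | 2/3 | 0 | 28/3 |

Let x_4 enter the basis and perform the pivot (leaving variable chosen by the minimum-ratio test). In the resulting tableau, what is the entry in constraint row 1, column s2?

-1

Ratio test on column x_4 — row 1: entry 0 ≤ 0; row 2: (14/3)/(2/3) = 7; row 3: 12/2 = 6. Minimum is 6 at row 3 (s3 leaves); pivot element 2.
Divide row 3 by 2; eliminate column x_4 from the other rows.
Row 1 update in column s2: -1 − 0·0 = -1.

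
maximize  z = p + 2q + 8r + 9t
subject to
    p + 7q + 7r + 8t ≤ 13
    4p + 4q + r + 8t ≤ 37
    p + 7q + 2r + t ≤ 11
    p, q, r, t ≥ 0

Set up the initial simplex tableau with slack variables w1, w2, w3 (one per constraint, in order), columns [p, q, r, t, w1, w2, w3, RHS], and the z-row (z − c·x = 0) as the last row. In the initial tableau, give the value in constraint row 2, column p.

4

Constraint 2 has coefficient 4 on p.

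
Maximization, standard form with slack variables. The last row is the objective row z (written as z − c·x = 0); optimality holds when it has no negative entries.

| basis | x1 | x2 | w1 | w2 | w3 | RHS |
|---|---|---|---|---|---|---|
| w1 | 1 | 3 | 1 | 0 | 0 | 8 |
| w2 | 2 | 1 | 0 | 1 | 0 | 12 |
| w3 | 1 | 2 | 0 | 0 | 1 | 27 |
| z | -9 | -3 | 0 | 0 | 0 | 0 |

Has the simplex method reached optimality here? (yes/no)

no

The z-row has a negative entry -9 in column x1, so it is not optimal.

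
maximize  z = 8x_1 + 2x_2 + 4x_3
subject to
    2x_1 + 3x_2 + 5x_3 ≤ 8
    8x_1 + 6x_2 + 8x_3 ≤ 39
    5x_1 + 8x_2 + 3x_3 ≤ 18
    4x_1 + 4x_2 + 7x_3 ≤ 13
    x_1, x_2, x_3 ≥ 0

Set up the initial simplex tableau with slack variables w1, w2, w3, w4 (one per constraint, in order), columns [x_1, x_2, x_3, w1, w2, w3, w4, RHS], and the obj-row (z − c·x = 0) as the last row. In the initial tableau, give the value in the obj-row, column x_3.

The obj-row carries the negated objective coefficients: the x_3 entry is -4.

-4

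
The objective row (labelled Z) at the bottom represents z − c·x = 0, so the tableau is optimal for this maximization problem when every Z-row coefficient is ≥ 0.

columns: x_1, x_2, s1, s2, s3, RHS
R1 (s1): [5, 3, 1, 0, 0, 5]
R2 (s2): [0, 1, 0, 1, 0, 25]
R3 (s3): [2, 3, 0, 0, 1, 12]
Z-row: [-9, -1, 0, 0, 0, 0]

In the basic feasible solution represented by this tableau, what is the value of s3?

s3 is basic (row 3); its value is the RHS of that row, 12.

12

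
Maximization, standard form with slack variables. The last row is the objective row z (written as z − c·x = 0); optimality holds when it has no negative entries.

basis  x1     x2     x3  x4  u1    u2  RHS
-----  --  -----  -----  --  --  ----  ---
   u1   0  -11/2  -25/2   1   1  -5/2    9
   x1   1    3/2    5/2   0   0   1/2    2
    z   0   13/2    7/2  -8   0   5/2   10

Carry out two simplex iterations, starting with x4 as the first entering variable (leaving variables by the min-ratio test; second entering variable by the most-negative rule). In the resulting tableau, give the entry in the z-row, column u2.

Ratio test on column x4 — row 1: 9/1 = 9; row 2: entry 0 ≤ 0. Minimum is 9 at row 1 (u1 leaves); pivot element 1.
Divide row 1 by 1; eliminate column x4 from the other rows.
Second iteration: most negative z-row entry is -193/2 in column x3, so x3 enters.
Ratio test on column x3 — row 1: entry -25/2 ≤ 0; row 2: 2/(5/2) = 4/5. Minimum is 4/5 at row 2 (x1 leaves); pivot element 5/2.
Divide row 2 by 5/2; eliminate column x3 from the other rows.
After both pivots, the entry at the z-row, column u2 is 9/5.

9/5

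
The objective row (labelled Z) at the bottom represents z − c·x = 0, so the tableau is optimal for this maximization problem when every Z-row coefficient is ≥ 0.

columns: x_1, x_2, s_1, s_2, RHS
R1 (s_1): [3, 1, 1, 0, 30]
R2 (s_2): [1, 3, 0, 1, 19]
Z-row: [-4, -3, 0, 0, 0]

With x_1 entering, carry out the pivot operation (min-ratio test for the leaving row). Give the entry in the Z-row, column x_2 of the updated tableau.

Ratio test on column x_1 — row 1: 30/3 = 10; row 2: 19/1 = 19. Minimum is 10 at row 1 (s_1 leaves); pivot element 3.
Divide row 1 by 3; eliminate column x_1 from the other rows.
Z-row update in column x_2: -3 − (-4)·(1/3) = -5/3.

-5/3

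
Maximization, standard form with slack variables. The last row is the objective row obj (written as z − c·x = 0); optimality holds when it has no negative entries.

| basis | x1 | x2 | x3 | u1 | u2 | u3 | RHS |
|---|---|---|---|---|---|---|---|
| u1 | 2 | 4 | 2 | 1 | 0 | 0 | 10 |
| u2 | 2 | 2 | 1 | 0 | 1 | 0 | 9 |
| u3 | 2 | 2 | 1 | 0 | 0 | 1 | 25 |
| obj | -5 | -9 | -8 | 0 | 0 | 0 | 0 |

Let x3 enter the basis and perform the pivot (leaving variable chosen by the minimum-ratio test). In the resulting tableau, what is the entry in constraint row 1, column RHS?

5

Ratio test on column x3 — row 1: 10/2 = 5; row 2: 9/1 = 9; row 3: 25/1 = 25. Minimum is 5 at row 1 (u1 leaves); pivot element 2.
Divide row 1 by 2; eliminate column x3 from the other rows.
In the new row 1, the RHS entry is the old entry divided by the pivot: 10/2 = 5.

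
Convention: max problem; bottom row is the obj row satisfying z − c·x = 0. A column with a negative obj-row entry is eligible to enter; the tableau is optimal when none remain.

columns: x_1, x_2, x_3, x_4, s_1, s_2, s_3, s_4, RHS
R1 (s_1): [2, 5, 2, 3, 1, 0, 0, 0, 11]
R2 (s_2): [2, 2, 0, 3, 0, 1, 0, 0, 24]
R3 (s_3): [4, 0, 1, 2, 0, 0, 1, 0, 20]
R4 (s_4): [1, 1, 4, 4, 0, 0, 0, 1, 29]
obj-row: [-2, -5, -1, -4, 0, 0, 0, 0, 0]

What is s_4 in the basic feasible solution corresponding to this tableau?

29

s_4 is basic (row 4); its value is the RHS of that row, 29.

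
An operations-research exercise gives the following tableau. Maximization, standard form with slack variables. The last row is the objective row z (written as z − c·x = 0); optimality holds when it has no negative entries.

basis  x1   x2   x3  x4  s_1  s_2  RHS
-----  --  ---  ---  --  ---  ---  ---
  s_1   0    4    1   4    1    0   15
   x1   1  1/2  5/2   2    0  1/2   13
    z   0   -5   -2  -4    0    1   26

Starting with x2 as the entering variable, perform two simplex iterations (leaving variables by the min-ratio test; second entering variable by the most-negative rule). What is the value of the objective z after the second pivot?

917/19

Ratio test on column x2 — row 1: 15/4 = 15/4; row 2: 13/(1/2) = 26. Minimum is 15/4 at row 1 (s_1 leaves); pivot element 4.
Pivot on row 1; the z-row RHS becomes 26 − (-5)·(15/4) = 179/4.
Next entering variable (most negative z-row entry -3/4): x3.
Ratio test on column x3 — row 1: (15/4)/(1/4) = 15; row 2: (89/8)/(19/8) = 89/19. Minimum is 89/19 at row 2 (x1 leaves); pivot element 19/8.
After the second pivot the z-row RHS is 179/4 − (-3/4)·(89/19) = 917/19.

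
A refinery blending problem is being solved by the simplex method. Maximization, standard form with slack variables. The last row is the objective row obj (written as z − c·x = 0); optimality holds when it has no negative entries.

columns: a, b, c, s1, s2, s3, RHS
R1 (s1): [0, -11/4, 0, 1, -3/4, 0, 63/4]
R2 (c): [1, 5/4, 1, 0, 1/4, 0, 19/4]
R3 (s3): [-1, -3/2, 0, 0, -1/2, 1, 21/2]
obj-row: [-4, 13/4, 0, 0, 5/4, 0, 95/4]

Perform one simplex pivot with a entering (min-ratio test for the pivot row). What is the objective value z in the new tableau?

171/4

Ratio test on column a — row 1: entry 0 ≤ 0; row 2: (19/4)/1 = 19/4; row 3: entry -1 ≤ 0. Minimum is 19/4 at row 2 (c leaves); pivot element 1.
Pivot on row 2; the obj-row RHS becomes 95/4 − (-4)·(19/4) = 171/4.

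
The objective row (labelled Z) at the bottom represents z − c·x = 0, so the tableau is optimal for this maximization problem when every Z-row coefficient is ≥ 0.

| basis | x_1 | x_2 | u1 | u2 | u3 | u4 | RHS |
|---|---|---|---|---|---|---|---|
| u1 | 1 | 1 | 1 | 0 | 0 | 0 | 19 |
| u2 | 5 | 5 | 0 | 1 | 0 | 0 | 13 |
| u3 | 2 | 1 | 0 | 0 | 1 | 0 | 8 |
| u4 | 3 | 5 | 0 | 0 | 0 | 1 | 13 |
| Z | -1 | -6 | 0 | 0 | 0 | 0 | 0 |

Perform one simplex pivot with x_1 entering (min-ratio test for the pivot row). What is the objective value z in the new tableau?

13/5

Ratio test on column x_1 — row 1: 19/1 = 19; row 2: 13/5 = 13/5; row 3: 8/2 = 4; row 4: 13/3 = 13/3. Minimum is 13/5 at row 2 (u2 leaves); pivot element 5.
Pivot on row 2; the Z-row RHS becomes 0 − (-1)·(13/5) = 13/5.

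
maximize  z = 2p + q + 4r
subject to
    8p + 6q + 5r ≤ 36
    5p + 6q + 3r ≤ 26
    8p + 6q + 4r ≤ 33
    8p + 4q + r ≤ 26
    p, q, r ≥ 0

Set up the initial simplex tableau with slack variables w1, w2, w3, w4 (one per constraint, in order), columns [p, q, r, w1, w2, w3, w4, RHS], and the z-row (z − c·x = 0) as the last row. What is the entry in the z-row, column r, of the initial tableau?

The z-row carries the negated objective coefficients: the r entry is -4.

-4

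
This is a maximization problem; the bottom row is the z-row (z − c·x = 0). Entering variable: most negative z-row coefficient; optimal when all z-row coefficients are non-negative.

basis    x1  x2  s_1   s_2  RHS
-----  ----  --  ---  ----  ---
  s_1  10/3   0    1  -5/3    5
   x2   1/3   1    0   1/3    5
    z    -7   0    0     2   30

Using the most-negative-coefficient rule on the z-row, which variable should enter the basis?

Negative z-row entries: x1: -7.
The most negative is -7 in column x1, so x1 enters.

x1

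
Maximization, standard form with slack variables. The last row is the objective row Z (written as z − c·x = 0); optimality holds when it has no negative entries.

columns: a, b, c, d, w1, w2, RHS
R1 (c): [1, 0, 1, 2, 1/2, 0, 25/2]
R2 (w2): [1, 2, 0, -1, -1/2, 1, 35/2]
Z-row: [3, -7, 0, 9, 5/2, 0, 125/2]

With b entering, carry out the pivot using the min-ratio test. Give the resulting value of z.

Ratio test on column b — row 1: entry 0 ≤ 0; row 2: (35/2)/2 = 35/4. Minimum is 35/4 at row 2 (w2 leaves); pivot element 2.
Pivot on row 2; the Z-row RHS becomes 125/2 − (-7)·(35/4) = 495/4.

495/4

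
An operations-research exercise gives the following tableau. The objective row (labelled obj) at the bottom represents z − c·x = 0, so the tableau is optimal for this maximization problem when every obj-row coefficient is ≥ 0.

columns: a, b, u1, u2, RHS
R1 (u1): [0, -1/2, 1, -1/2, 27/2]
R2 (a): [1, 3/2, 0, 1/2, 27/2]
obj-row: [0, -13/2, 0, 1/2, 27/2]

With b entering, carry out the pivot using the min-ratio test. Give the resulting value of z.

72

Ratio test on column b — row 1: entry -1/2 ≤ 0; row 2: (27/2)/(3/2) = 9. Minimum is 9 at row 2 (a leaves); pivot element 3/2.
Pivot on row 2; the obj-row RHS becomes 27/2 − (-13/2)·9 = 72.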